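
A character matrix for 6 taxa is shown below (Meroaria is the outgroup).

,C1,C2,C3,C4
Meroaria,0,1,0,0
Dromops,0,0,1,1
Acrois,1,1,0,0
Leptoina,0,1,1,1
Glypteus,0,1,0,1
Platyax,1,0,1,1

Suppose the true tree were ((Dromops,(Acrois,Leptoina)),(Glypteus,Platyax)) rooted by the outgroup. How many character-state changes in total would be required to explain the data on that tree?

Map each character onto ((Dromops,(Acrois,Leptoina)),(Glypteus,Platyax)) (rooted by Meroaria) and count the minimum state changes it requires (Fitch parsimony):
C1: 2; C2: 2; C3: 3; C4: 2.
Total tree length = 9.

9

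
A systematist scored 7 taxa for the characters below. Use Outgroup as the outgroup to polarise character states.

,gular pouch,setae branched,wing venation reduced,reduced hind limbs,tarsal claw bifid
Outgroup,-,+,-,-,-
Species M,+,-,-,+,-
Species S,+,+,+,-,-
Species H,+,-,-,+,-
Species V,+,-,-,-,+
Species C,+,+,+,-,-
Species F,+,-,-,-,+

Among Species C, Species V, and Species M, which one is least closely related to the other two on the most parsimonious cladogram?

Species C

Character polarity is set by the outgroup: the derived state is whichever differs from the outgroup's state, so for setae branched the derived state is '-', and for the remaining characters it is '+'.
gular pouch (derived state '+') is shared by all ingroup taxa — unites the whole ingroup.
setae branched (derived state '-') is shared by Species F, Species H, Species M, and Species V — a synapomorphy uniting that clade.
wing venation reduced (derived state '+') is shared by Species C and Species S — a synapomorphy uniting that clade.
Only Species H and Species M show the derived state '+' for reduced hind limbs, supporting them as a clade.
tarsal claw bifid (derived state '+') is shared by Species F and Species V — a synapomorphy uniting that clade.
Most parsimonious ingroup topology: (((Species M,Species H),(Species V,Species F)),(Species S,Species C)).
Species M and Species V share a more recent common ancestor with each other than either does with Species C, so Species C is the least closely related of the three.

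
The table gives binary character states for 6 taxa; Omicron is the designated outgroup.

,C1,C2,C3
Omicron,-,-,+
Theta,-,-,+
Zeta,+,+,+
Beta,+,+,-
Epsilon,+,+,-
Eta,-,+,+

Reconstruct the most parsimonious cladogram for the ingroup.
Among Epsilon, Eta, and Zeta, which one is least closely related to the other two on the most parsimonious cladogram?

Eta

Character polarity is set by the outgroup: the derived state is whichever differs from the outgroup's state, so for C3 the derived state is '-', and for the remaining characters it is '+'.
C1 (derived state '+') is shared by Beta, Epsilon, and Zeta — a synapomorphy uniting that clade.
C2 (derived state '+') is shared by Beta, Epsilon, Eta, and Zeta — a synapomorphy uniting that clade.
C3 (derived state '-') is shared by Beta and Epsilon — a synapomorphy uniting that clade.
Most parsimonious ingroup topology: (Theta,((Zeta,(Beta,Epsilon)),Eta)).
Zeta and Epsilon share a more recent common ancestor with each other than either does with Eta, so Eta is the least closely related of the three.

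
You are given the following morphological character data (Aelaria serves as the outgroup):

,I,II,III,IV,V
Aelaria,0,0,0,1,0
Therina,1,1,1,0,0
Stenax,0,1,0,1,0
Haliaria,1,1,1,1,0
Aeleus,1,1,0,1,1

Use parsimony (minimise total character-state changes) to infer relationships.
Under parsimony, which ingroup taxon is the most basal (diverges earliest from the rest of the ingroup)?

Stenax

Character polarity is set by the outgroup: the derived state is whichever differs from the outgroup's state, so for IV the derived state is '0', and for the remaining characters it is '1'.
I (derived state '1') is shared by Aeleus, Haliaria, and Therina — a synapomorphy uniting that clade.
II (derived state '1') is shared by all ingroup taxa — unites the whole ingroup.
Only Haliaria and Therina show the derived state '1' for III, supporting them as a clade.
IV: derived state '0' in Therina only — an autapomorphy, so it tells us nothing about relationships among taxa.
V (derived state '1') is unique to Aeleus (autapomorphy; uninformative for grouping).
Most parsimonious ingroup topology: (((Therina,Haliaria),Aeleus),Stenax).
Stenax is sister to the clade containing all other ingroup taxa, so it is the earliest-diverging (most basal) ingroup lineage.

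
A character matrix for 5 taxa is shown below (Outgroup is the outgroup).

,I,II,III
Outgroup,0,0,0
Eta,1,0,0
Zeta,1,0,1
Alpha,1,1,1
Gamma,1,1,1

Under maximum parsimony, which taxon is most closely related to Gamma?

Alpha

The outgroup has state '0' for every character, so '1' is the derived state throughout.
All ingroup taxa share the derived state '1' for I; it defines the ingroup but does not resolve relationships within it.
II: derived state '1' in Alpha and Gamma only — synapomorphy for {Alpha, Gamma}.
III: derived state '1' in Alpha, Gamma, and Zeta only — synapomorphy for {Alpha, Gamma, Zeta}.
Most parsimonious ingroup topology: (Eta,(Zeta,(Alpha,Gamma))).
Gamma and Alpha form a cherry on this tree, so they are sister taxa.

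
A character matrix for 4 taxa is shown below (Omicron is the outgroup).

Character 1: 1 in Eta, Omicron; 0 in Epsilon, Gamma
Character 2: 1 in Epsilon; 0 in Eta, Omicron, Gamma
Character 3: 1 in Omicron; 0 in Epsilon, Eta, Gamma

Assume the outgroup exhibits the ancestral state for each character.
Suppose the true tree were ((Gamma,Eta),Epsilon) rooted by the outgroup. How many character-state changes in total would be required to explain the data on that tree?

4

Map each character onto ((Gamma,Eta),Epsilon) (rooted by Omicron) and count the minimum state changes it requires (Fitch parsimony):
Character 1: 2; Character 2: 1; Character 3: 1.
Total tree length = 4.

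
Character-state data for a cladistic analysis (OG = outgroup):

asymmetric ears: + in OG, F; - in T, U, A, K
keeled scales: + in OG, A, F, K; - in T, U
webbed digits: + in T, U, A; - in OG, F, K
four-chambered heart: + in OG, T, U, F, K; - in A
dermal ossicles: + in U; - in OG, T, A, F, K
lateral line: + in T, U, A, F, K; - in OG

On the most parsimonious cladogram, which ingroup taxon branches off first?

Character polarity is set by the outgroup: the derived state is whichever differs from the outgroup's state, so for asymmetric ears, keeled scales, four-chambered heart the derived state is '-', and for the remaining characters it is '+'.
asymmetric ears: derived state '-' in A, K, T, and U only — synapomorphy for {A, K, T, U}.
keeled scales (derived state '-') is shared by T and U — a synapomorphy uniting that clade.
webbed digits: derived state '+' in A, T, and U only — synapomorphy for {A, T, U}.
four-chambered heart: derived state '-' in A only — an autapomorphy, so it tells us nothing about relationships among taxa.
dermal ossicles: derived state '+' in U only — an autapomorphy, so it tells us nothing about relationships among taxa.
lateral line (derived state '+') is shared by all ingroup taxa — unites the whole ingroup.
Most parsimonious ingroup topology: ((((T,U),A),K),F).
F is sister to the clade containing all other ingroup taxa, so it is the earliest-diverging (most basal) ingroup lineage.

F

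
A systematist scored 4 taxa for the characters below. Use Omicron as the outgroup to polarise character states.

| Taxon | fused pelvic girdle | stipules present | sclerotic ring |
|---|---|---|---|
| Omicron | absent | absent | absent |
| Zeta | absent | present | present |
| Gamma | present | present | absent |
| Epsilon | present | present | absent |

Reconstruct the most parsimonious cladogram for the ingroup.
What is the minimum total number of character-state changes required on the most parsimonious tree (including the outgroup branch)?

3

The outgroup has state 'absent' for every character, so 'present' is the derived state throughout.
fused pelvic girdle (derived state 'present') is shared by Epsilon and Gamma — a synapomorphy uniting that clade.
All ingroup taxa share the derived state 'present' for stipules present; it defines the ingroup but does not resolve relationships within it.
sclerotic ring (derived state 'present') is unique to Zeta (autapomorphy; uninformative for grouping).
Most parsimonious ingroup topology: (Zeta,(Gamma,Epsilon)).
Changes per character on this tree: fused pelvic girdle: 1; stipules present: 1; sclerotic ring: 1.
Total = 3.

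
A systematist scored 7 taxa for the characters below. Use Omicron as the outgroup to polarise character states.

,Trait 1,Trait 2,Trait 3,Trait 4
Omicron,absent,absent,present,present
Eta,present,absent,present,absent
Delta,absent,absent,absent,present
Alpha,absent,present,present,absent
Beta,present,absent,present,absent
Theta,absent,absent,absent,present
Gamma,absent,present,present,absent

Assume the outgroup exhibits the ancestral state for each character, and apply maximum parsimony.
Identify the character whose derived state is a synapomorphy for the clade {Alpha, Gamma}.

Character polarity is set by the outgroup: the derived state is whichever differs from the outgroup's state, so for Trait 3, Trait 4 the derived state is 'absent', and for the remaining characters it is 'present'.
Trait 1 (derived state 'present') is shared by Beta and Eta — a synapomorphy uniting that clade.
Only Alpha and Gamma show the derived state 'present' for Trait 2, supporting them as a clade.
Trait 3: derived state 'absent' in Delta and Theta only — synapomorphy for {Delta, Theta}.
Trait 4: derived state 'absent' in Alpha, Beta, Eta, and Gamma only — synapomorphy for {Alpha, Beta, Eta, Gamma}.
Most parsimonious ingroup topology: (((Eta,Beta),(Alpha,Gamma)),(Delta,Theta)).
The clade {Alpha, Gamma} is supported by Trait 2: its derived state 'present' occurs in exactly those taxa and in no other taxon (including the outgroup).

Trait 2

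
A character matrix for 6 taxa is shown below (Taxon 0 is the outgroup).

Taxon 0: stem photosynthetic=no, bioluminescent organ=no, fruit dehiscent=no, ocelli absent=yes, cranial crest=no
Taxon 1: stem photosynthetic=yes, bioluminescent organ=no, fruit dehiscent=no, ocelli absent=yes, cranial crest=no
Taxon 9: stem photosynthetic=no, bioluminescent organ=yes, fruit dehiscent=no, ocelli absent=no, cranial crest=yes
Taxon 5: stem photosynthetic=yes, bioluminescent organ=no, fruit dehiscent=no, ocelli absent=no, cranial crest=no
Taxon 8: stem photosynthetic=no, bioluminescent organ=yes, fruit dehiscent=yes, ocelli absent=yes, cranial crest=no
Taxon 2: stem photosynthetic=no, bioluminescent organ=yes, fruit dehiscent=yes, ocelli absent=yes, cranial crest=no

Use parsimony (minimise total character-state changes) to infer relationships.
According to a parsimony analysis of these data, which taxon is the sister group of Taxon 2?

Taxon 8

Character polarity is set by the outgroup: the derived state is whichever differs from the outgroup's state, so for ocelli absent the derived state is 'no', and for the remaining characters it is 'yes'.
stem photosynthetic (derived state 'yes') is shared by Taxon 1 and Taxon 5 — a synapomorphy uniting that clade.
bioluminescent organ (derived state 'yes') is shared by Taxon 2, Taxon 8, and Taxon 9 — a synapomorphy uniting that clade.
fruit dehiscent (derived state 'yes') is shared by Taxon 2 and Taxon 8 — a synapomorphy uniting that clade.
ocelli absent (state 'no') occurs in Taxon 5 and Taxon 9 but conflicts with the nesting implied by the other characters — most parsimoniously interpreted as homoplasy.
cranial crest (derived state 'yes') is unique to Taxon 9 (autapomorphy; uninformative for grouping).
Most parsimonious ingroup topology: ((Taxon 1,Taxon 5),(Taxon 9,(Taxon 8,Taxon 2))).
Taxon 2 and Taxon 8 form a cherry on this tree, so they are sister taxa.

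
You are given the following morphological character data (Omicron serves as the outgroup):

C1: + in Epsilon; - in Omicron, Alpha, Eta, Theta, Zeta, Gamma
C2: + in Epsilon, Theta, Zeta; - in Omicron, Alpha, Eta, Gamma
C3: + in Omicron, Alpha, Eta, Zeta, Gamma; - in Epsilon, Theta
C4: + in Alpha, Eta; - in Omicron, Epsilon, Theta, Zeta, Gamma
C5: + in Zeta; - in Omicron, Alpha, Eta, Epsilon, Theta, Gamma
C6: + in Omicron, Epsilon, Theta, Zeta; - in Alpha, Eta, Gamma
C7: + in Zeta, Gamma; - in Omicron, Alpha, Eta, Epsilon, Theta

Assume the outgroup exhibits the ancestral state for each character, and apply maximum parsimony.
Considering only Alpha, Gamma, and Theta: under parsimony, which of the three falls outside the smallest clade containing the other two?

Character polarity is set by the outgroup: the derived state is whichever differs from the outgroup's state, so for C3, C6 the derived state is '-', and for the remaining characters it is '+'.
C1: derived state '+' in Epsilon only — an autapomorphy, so it tells us nothing about relationships among taxa.
C2: derived state '+' in Epsilon, Theta, and Zeta only — synapomorphy for {Epsilon, Theta, Zeta}.
C3: derived state '-' in Epsilon and Theta only — synapomorphy for {Epsilon, Theta}.
Only Alpha and Eta show the derived state '+' for C4, supporting them as a clade.
C5: derived state '+' in Zeta only — an autapomorphy, so it tells us nothing about relationships among taxa.
C6: derived state '-' in Alpha, Eta, and Gamma only — synapomorphy for {Alpha, Eta, Gamma}.
C7 (state '+') occurs in Gamma and Zeta but conflicts with the nesting implied by the other characters — most parsimoniously interpreted as homoplasy.
Most parsimonious ingroup topology: (((Alpha,Eta),Gamma),((Epsilon,Theta),Zeta)).
Alpha and Gamma share a more recent common ancestor with each other than either does with Theta, so Theta is the least closely related of the three.

Theta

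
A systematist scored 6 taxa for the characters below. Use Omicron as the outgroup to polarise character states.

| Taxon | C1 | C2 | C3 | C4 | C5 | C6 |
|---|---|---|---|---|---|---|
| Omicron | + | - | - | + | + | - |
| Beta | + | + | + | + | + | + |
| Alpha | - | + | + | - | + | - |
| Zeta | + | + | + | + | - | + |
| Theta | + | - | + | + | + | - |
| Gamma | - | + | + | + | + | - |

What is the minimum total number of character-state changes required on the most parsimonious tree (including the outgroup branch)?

Character polarity is set by the outgroup: the derived state is whichever differs from the outgroup's state, so for C1, C4, C5 the derived state is '-', and for the remaining characters it is '+'.
C1 (derived state '-') is shared by Alpha and Gamma — a synapomorphy uniting that clade.
C2: derived state '+' in Alpha, Beta, Gamma, and Zeta only — synapomorphy for {Alpha, Beta, Gamma, Zeta}.
All ingroup taxa share the derived state '+' for C3; it defines the ingroup but does not resolve relationships within it.
C4 (derived state '-') is unique to Alpha (autapomorphy; uninformative for grouping).
C5 (derived state '-') is unique to Zeta (autapomorphy; uninformative for grouping).
Only Beta and Zeta show the derived state '+' for C6, supporting them as a clade.
Most parsimonious ingroup topology: (((Beta,Zeta),(Alpha,Gamma)),Theta).
Changes per character on this tree: C1: 1; C2: 1; C3: 1; C4: 1; C5: 1; C6: 1.
Total = 6.

6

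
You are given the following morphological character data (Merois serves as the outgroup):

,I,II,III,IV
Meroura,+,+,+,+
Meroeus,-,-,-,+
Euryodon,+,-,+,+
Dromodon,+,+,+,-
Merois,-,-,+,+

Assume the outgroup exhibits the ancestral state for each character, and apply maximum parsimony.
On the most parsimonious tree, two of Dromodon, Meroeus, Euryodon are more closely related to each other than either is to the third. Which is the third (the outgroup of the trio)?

Character polarity is set by the outgroup: the derived state is whichever differs from the outgroup's state, so for III, IV the derived state is '-', and for the remaining characters it is '+'.
I: derived state '+' in Dromodon, Euryodon, and Meroura only — synapomorphy for {Dromodon, Euryodon, Meroura}.
Only Dromodon and Meroura show the derived state '+' for II, supporting them as a clade.
III (derived state '-') is unique to Meroeus (autapomorphy; uninformative for grouping).
IV (derived state '-') is unique to Dromodon (autapomorphy; uninformative for grouping).
Most parsimonious ingroup topology: (((Meroura,Dromodon),Euryodon),Meroeus).
Euryodon and Dromodon share a more recent common ancestor with each other than either does with Meroeus, so Meroeus is the least closely related of the three.

Meroeus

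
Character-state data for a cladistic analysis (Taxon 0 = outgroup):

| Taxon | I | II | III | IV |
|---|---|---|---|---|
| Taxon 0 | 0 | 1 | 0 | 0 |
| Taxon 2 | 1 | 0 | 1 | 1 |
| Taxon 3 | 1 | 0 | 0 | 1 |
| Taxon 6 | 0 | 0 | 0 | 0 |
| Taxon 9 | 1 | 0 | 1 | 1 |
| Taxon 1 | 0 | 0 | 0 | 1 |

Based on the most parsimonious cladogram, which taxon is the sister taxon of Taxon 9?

Taxon 2

Character polarity is set by the outgroup: the derived state is whichever differs from the outgroup's state, so for II the derived state is '0', and for the remaining characters it is '1'.
I: derived state '1' in Taxon 2, Taxon 3, and Taxon 9 only — synapomorphy for {Taxon 2, Taxon 3, Taxon 9}.
All ingroup taxa share the derived state '0' for II; it defines the ingroup but does not resolve relationships within it.
Only Taxon 2 and Taxon 9 show the derived state '1' for III, supporting them as a clade.
IV: derived state '1' in Taxon 1, Taxon 2, Taxon 3, and Taxon 9 only — synapomorphy for {Taxon 1, Taxon 2, Taxon 3, Taxon 9}.
Most parsimonious ingroup topology: ((((Taxon 2,Taxon 9),Taxon 3),Taxon 1),Taxon 6).
Taxon 9 and Taxon 2 form a cherry on this tree, so they are sister taxa.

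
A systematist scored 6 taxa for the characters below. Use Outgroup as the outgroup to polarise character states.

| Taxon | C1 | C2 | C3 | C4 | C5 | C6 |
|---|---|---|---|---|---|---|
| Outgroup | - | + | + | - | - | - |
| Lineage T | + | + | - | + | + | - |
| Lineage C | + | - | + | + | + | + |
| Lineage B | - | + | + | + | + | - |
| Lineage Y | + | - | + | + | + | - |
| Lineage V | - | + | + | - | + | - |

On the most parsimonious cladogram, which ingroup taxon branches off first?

Lineage V

Character polarity is set by the outgroup: the derived state is whichever differs from the outgroup's state, so for C2, C3 the derived state is '-', and for the remaining characters it is '+'.
C1 (derived state '+') is shared by Lineage C, Lineage T, and Lineage Y — a synapomorphy uniting that clade.
Only Lineage C and Lineage Y show the derived state '-' for C2, supporting them as a clade.
C3: derived state '-' in Lineage T only — an autapomorphy, so it tells us nothing about relationships among taxa.
C4 (derived state '+') is shared by Lineage B, Lineage C, Lineage T, and Lineage Y — a synapomorphy uniting that clade.
C5 (derived state '+') is shared by all ingroup taxa — unites the whole ingroup.
C6 (derived state '+') is unique to Lineage C (autapomorphy; uninformative for grouping).
Most parsimonious ingroup topology: (((Lineage T,(Lineage C,Lineage Y)),Lineage B),Lineage V).
Lineage V is sister to the clade containing all other ingroup taxa, so it is the earliest-diverging (most basal) ingroup lineage.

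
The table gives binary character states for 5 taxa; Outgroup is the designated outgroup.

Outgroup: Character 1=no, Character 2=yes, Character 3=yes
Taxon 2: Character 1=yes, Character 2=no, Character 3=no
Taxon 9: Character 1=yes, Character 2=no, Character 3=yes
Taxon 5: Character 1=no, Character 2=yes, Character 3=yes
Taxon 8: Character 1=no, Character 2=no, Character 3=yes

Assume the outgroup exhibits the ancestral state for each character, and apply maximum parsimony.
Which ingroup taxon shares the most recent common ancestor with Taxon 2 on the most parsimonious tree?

Character polarity is set by the outgroup: the derived state is whichever differs from the outgroup's state, so for Character 2, Character 3 the derived state is 'no', and for the remaining characters it is 'yes'.
Only Taxon 2 and Taxon 9 show the derived state 'yes' for Character 1, supporting them as a clade.
Only Taxon 2, Taxon 8, and Taxon 9 show the derived state 'no' for Character 2, supporting them as a clade.
Character 3 (derived state 'no') is unique to Taxon 2 (autapomorphy; uninformative for grouping).
Most parsimonious ingroup topology: (((Taxon 2,Taxon 9),Taxon 8),Taxon 5).
Taxon 2 and Taxon 9 form a cherry on this tree, so they are sister taxa.

Taxon 9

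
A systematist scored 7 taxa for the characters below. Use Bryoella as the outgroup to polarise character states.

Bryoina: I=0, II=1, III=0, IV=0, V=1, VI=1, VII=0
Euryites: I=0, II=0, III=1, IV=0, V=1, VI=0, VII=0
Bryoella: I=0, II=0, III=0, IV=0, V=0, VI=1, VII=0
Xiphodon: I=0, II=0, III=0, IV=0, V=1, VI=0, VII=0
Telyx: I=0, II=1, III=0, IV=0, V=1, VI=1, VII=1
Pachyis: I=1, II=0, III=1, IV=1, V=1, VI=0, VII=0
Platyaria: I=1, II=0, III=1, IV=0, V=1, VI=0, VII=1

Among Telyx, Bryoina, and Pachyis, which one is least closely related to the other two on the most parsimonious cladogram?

Pachyis

Character polarity is set by the outgroup: the derived state is whichever differs from the outgroup's state, so for VI the derived state is '0', and for the remaining characters it is '1'.
I: derived state '1' in Pachyis and Platyaria only — synapomorphy for {Pachyis, Platyaria}.
II (derived state '1') is shared by Bryoina and Telyx — a synapomorphy uniting that clade.
III: derived state '1' in Euryites, Pachyis, and Platyaria only — synapomorphy for {Euryites, Pachyis, Platyaria}.
IV (derived state '1') is unique to Pachyis (autapomorphy; uninformative for grouping).
All ingroup taxa share the derived state '1' for V; it defines the ingroup but does not resolve relationships within it.
Only Euryites, Pachyis, Platyaria, and Xiphodon show the derived state '0' for VI, supporting them as a clade.
VII groups Platyaria and Telyx, which is incompatible with the clades supported by the remaining characters; treating it as convergent (homoplasy) costs fewer steps than any alternative tree.
Most parsimonious ingroup topology: ((Bryoina,Telyx),(Xiphodon,(Euryites,(Platyaria,Pachyis)))).
Telyx and Bryoina share a more recent common ancestor with each other than either does with Pachyis, so Pachyis is the least closely related of the three.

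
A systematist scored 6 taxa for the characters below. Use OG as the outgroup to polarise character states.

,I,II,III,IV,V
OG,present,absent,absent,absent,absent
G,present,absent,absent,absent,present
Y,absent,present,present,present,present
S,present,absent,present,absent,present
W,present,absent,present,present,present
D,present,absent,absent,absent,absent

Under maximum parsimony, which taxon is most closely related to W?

Y

Character polarity is set by the outgroup: the derived state is whichever differs from the outgroup's state, so for I the derived state is 'absent', and for the remaining characters it is 'present'.
I (derived state 'absent') is unique to Y (autapomorphy; uninformative for grouping).
II (derived state 'present') is unique to Y (autapomorphy; uninformative for grouping).
III (derived state 'present') is shared by S, W, and Y — a synapomorphy uniting that clade.
IV: derived state 'present' in W and Y only — synapomorphy for {W, Y}.
Only G, S, W, and Y show the derived state 'present' for V, supporting them as a clade.
Most parsimonious ingroup topology: ((G,((Y,W),S)),D).
W and Y form a cherry on this tree, so they are sister taxa.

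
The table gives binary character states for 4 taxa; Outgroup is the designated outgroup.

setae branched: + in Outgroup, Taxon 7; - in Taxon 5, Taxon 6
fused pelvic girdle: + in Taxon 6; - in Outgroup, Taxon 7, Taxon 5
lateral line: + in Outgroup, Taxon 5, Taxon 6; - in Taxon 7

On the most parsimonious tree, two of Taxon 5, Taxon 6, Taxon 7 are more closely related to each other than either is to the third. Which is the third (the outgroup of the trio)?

Taxon 7

Character polarity is set by the outgroup: the derived state is whichever differs from the outgroup's state, so for setae branched, lateral line the derived state is '-', and for the remaining characters it is '+'.
setae branched: derived state '-' in Taxon 5 and Taxon 6 only — synapomorphy for {Taxon 5, Taxon 6}.
fused pelvic girdle (derived state '+') is unique to Taxon 6 (autapomorphy; uninformative for grouping).
lateral line (derived state '-') is unique to Taxon 7 (autapomorphy; uninformative for grouping).
Most parsimonious ingroup topology: (Taxon 7,(Taxon 5,Taxon 6)).
Taxon 6 and Taxon 5 share a more recent common ancestor with each other than either does with Taxon 7, so Taxon 7 is the least closely related of the three.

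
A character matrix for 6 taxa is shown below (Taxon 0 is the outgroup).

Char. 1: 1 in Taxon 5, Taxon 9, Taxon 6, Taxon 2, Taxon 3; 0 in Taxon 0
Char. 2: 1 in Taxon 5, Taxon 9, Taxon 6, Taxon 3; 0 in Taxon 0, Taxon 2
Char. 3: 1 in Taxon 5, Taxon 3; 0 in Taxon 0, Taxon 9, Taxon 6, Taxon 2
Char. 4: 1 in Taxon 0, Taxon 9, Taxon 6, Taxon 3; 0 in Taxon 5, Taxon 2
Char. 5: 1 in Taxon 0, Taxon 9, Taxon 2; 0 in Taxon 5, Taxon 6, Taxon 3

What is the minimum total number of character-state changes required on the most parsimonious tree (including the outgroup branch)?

Character polarity is set by the outgroup: the derived state is whichever differs from the outgroup's state, so for Char. 4, Char. 5 the derived state is '0', and for the remaining characters it is '1'.
Char. 1 (derived state '1') is shared by all ingroup taxa — unites the whole ingroup.
Char. 2: derived state '1' in Taxon 3, Taxon 5, Taxon 6, and Taxon 9 only — synapomorphy for {Taxon 3, Taxon 5, Taxon 6, Taxon 9}.
Char. 3: derived state '1' in Taxon 3 and Taxon 5 only — synapomorphy for {Taxon 3, Taxon 5}.
Char. 4 groups Taxon 2 and Taxon 5, which is incompatible with the clades supported by the remaining characters; treating it as convergent (homoplasy) costs fewer steps than any alternative tree.
Only Taxon 3, Taxon 5, and Taxon 6 show the derived state '0' for Char. 5, supporting them as a clade.
Most parsimonious ingroup topology: ((((Taxon 5,Taxon 3),Taxon 6),Taxon 9),Taxon 2).
Changes per character on this tree: Char. 1: 1; Char. 2: 1; Char. 3: 1; Char. 4: 2; Char. 5: 1.
Total = 6.

6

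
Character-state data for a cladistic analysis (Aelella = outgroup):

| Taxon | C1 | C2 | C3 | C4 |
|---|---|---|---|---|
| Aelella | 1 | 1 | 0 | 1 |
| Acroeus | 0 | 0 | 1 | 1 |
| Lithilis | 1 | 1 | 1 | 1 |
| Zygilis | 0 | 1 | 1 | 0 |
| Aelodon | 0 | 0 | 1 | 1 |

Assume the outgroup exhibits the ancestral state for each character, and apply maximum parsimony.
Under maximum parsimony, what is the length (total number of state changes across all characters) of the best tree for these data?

Character polarity is set by the outgroup: the derived state is whichever differs from the outgroup's state, so for C1, C2, C4 the derived state is '0', and for the remaining characters it is '1'.
C1 (derived state '0') is shared by Acroeus, Aelodon, and Zygilis — a synapomorphy uniting that clade.
C2 (derived state '0') is shared by Acroeus and Aelodon — a synapomorphy uniting that clade.
C3 (derived state '1') is shared by all ingroup taxa — unites the whole ingroup.
C4: derived state '0' in Zygilis only — an autapomorphy, so it tells us nothing about relationships among taxa.
Most parsimonious ingroup topology: (((Acroeus,Aelodon),Zygilis),Lithilis).
Changes per character on this tree: C1: 1; C2: 1; C3: 1; C4: 1.
Total = 4.

4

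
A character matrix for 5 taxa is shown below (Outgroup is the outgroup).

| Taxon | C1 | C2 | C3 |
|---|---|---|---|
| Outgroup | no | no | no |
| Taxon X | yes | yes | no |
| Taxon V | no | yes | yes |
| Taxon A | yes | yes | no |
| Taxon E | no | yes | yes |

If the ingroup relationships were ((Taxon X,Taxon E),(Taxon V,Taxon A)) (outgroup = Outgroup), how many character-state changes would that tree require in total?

5

Map each character onto ((Taxon X,Taxon E),(Taxon V,Taxon A)) (rooted by Outgroup) and count the minimum state changes it requires (Fitch parsimony):
C1: 2; C2: 1; C3: 2.
Total tree length = 5.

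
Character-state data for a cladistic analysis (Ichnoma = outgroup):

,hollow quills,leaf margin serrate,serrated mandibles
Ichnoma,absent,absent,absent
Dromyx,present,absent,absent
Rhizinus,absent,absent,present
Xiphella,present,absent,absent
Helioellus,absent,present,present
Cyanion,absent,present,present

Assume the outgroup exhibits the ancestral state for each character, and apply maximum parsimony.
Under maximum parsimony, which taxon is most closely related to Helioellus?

Cyanion

The outgroup has state 'absent' for every character, so 'present' is the derived state throughout.
hollow quills (derived state 'present') is shared by Dromyx and Xiphella — a synapomorphy uniting that clade.
leaf margin serrate: derived state 'present' in Cyanion and Helioellus only — synapomorphy for {Cyanion, Helioellus}.
serrated mandibles: derived state 'present' in Cyanion, Helioellus, and Rhizinus only — synapomorphy for {Cyanion, Helioellus, Rhizinus}.
Most parsimonious ingroup topology: ((Dromyx,Xiphella),(Rhizinus,(Helioellus,Cyanion))).
Helioellus and Cyanion form a cherry on this tree, so they are sister taxa.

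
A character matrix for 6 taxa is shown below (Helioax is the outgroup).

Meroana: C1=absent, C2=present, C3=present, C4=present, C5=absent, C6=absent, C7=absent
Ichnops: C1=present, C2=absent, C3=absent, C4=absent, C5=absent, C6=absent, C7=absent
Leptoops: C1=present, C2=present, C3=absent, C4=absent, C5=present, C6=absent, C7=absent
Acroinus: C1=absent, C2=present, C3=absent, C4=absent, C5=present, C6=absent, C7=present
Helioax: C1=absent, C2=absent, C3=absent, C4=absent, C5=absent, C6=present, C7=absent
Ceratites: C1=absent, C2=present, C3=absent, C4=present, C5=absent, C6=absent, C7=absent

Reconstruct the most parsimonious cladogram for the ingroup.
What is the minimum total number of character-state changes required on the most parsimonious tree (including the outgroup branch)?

Character polarity is set by the outgroup: the derived state is whichever differs from the outgroup's state, so for C6 the derived state is 'absent', and for the remaining characters it is 'present'.
C1 (state 'present') occurs in Ichnops and Leptoops but conflicts with the nesting implied by the other characters — most parsimoniously interpreted as homoplasy.
Only Acroinus, Ceratites, Leptoops, and Meroana show the derived state 'present' for C2, supporting them as a clade.
C3 (derived state 'present') is unique to Meroana (autapomorphy; uninformative for grouping).
C4 (derived state 'present') is shared by Ceratites and Meroana — a synapomorphy uniting that clade.
C5: derived state 'present' in Acroinus and Leptoops only — synapomorphy for {Acroinus, Leptoops}.
C6 (derived state 'absent') is shared by all ingroup taxa — unites the whole ingroup.
C7: derived state 'present' in Acroinus only — an autapomorphy, so it tells us nothing about relationships among taxa.
Most parsimonious ingroup topology: (((Ceratites,Meroana),(Leptoops,Acroinus)),Ichnops).
Changes per character on this tree: C1: 2; C2: 1; C3: 1; C4: 1; C5: 1; C6: 1; C7: 1.
Total = 8.

8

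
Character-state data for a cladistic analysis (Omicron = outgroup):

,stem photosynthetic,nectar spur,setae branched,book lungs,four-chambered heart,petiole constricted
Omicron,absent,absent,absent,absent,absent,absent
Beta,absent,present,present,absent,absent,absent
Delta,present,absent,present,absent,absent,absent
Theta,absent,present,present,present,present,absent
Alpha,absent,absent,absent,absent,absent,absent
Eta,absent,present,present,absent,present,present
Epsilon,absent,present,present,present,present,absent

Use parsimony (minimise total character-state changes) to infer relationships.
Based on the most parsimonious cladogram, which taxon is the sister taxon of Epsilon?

Theta

The outgroup has state 'absent' for every character, so 'present' is the derived state throughout.
stem photosynthetic (derived state 'present') is unique to Delta (autapomorphy; uninformative for grouping).
Only Beta, Epsilon, Eta, and Theta show the derived state 'present' for nectar spur, supporting them as a clade.
setae branched (derived state 'present') is shared by Beta, Delta, Epsilon, Eta, and Theta — a synapomorphy uniting that clade.
Only Epsilon and Theta show the derived state 'present' for book lungs, supporting them as a clade.
four-chambered heart: derived state 'present' in Epsilon, Eta, and Theta only — synapomorphy for {Epsilon, Eta, Theta}.
petiole constricted: derived state 'present' in Eta only — an autapomorphy, so it tells us nothing about relationships among taxa.
Most parsimonious ingroup topology: (((Beta,((Theta,Epsilon),Eta)),Delta),Alpha).
Epsilon and Theta form a cherry on this tree, so they are sister taxa.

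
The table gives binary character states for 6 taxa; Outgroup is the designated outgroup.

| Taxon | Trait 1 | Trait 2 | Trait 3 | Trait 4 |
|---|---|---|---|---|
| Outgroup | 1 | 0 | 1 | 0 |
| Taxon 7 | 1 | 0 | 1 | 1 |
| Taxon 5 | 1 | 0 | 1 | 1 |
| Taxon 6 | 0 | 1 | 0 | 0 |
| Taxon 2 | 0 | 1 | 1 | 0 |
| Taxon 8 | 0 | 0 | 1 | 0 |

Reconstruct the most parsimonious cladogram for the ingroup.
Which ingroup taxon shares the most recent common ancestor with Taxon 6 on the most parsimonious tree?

Taxon 2

Character polarity is set by the outgroup: the derived state is whichever differs from the outgroup's state, so for Trait 1, Trait 3 the derived state is '0', and for the remaining characters it is '1'.
Trait 1 (derived state '0') is shared by Taxon 2, Taxon 6, and Taxon 8 — a synapomorphy uniting that clade.
Trait 2: derived state '1' in Taxon 2 and Taxon 6 only — synapomorphy for {Taxon 2, Taxon 6}.
Trait 3 (derived state '0') is unique to Taxon 6 (autapomorphy; uninformative for grouping).
Trait 4 (derived state '1') is shared by Taxon 5 and Taxon 7 — a synapomorphy uniting that clade.
Most parsimonious ingroup topology: ((Taxon 7,Taxon 5),((Taxon 6,Taxon 2),Taxon 8)).
Taxon 6 and Taxon 2 form a cherry on this tree, so they are sister taxa.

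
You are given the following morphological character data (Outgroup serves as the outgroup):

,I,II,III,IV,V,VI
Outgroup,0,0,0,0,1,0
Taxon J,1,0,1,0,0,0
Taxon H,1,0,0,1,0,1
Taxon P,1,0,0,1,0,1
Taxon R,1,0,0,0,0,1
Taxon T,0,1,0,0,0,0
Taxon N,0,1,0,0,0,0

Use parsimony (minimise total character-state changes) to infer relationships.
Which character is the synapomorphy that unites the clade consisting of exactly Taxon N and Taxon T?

Character polarity is set by the outgroup: the derived state is whichever differs from the outgroup's state, so for V the derived state is '0', and for the remaining characters it is '1'.
I (derived state '1') is shared by Taxon H, Taxon J, Taxon P, and Taxon R — a synapomorphy uniting that clade.
II: derived state '1' in Taxon N and Taxon T only — synapomorphy for {Taxon N, Taxon T}.
III (derived state '1') is unique to Taxon J (autapomorphy; uninformative for grouping).
Only Taxon H and Taxon P show the derived state '1' for IV, supporting them as a clade.
V (derived state '0') is shared by all ingroup taxa — unites the whole ingroup.
VI (derived state '1') is shared by Taxon H, Taxon P, and Taxon R — a synapomorphy uniting that clade.
Most parsimonious ingroup topology: ((Taxon J,((Taxon H,Taxon P),Taxon R)),(Taxon T,Taxon N)).
The clade {Taxon N, Taxon T} is supported by II: its derived state '1' occurs in exactly those taxa and in no other taxon (including the outgroup).

II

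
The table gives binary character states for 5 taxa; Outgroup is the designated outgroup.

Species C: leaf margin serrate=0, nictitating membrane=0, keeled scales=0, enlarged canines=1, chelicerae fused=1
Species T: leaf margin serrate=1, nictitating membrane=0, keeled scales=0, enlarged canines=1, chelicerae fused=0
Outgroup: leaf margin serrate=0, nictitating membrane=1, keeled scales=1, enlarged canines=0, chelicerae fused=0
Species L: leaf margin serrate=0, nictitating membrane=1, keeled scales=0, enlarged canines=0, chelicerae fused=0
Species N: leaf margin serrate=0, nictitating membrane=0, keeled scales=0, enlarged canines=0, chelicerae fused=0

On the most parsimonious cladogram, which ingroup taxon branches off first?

Species L

Character polarity is set by the outgroup: the derived state is whichever differs from the outgroup's state, so for nictitating membrane, keeled scales the derived state is '0', and for the remaining characters it is '1'.
leaf margin serrate (derived state '1') is unique to Species T (autapomorphy; uninformative for grouping).
Only Species C, Species N, and Species T show the derived state '0' for nictitating membrane, supporting them as a clade.
All ingroup taxa share the derived state '0' for keeled scales; it defines the ingroup but does not resolve relationships within it.
Only Species C and Species T show the derived state '1' for enlarged canines, supporting them as a clade.
chelicerae fused: derived state '1' in Species C only — an autapomorphy, so it tells us nothing about relationships among taxa.
Most parsimonious ingroup topology: (((Species T,Species C),Species N),Species L).
Species L is sister to the clade containing all other ingroup taxa, so it is the earliest-diverging (most basal) ingroup lineage.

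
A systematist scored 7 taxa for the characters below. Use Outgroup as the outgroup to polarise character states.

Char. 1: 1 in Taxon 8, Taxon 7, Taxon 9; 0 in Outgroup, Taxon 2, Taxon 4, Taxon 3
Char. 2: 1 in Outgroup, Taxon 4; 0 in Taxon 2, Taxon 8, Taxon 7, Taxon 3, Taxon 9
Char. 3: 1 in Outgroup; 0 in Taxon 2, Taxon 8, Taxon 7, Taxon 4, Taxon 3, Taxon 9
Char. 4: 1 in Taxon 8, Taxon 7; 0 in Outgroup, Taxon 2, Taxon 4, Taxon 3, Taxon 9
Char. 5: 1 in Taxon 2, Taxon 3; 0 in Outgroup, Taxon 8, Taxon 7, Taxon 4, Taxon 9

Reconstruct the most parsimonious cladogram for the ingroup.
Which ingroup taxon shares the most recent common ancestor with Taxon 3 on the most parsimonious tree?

Character polarity is set by the outgroup: the derived state is whichever differs from the outgroup's state, so for Char. 2, Char. 3 the derived state is '0', and for the remaining characters it is '1'.
Only Taxon 7, Taxon 8, and Taxon 9 show the derived state '1' for Char. 1, supporting them as a clade.
Char. 2: derived state '0' in Taxon 2, Taxon 3, Taxon 7, Taxon 8, and Taxon 9 only — synapomorphy for {Taxon 2, Taxon 3, Taxon 7, Taxon 8, Taxon 9}.
Char. 3 (derived state '0') is shared by all ingroup taxa — unites the whole ingroup.
Only Taxon 7 and Taxon 8 show the derived state '1' for Char. 4, supporting them as a clade.
Char. 5: derived state '1' in Taxon 2 and Taxon 3 only — synapomorphy for {Taxon 2, Taxon 3}.
Most parsimonious ingroup topology: (((Taxon 2,Taxon 3),((Taxon 8,Taxon 7),Taxon 9)),Taxon 4).
Taxon 3 and Taxon 2 form a cherry on this tree, so they are sister taxa.

Taxon 2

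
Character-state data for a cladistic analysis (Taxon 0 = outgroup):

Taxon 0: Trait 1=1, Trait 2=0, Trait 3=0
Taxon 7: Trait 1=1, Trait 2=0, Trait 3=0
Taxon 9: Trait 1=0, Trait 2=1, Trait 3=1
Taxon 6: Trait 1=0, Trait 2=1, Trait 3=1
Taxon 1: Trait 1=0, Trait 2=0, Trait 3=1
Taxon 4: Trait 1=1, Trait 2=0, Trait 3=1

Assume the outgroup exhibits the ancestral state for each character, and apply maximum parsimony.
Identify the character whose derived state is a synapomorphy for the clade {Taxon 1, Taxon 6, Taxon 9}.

Character polarity is set by the outgroup: the derived state is whichever differs from the outgroup's state, so for Trait 1 the derived state is '0', and for the remaining characters it is '1'.
Trait 1 (derived state '0') is shared by Taxon 1, Taxon 6, and Taxon 9 — a synapomorphy uniting that clade.
Trait 2: derived state '1' in Taxon 6 and Taxon 9 only — synapomorphy for {Taxon 6, Taxon 9}.
Only Taxon 1, Taxon 4, Taxon 6, and Taxon 9 show the derived state '1' for Trait 3, supporting them as a clade.
Most parsimonious ingroup topology: (Taxon 7,(((Taxon 9,Taxon 6),Taxon 1),Taxon 4)).
The clade {Taxon 1, Taxon 6, Taxon 9} is supported by Trait 1: its derived state '0' occurs in exactly those taxa and in no other taxon (including the outgroup).

Trait 1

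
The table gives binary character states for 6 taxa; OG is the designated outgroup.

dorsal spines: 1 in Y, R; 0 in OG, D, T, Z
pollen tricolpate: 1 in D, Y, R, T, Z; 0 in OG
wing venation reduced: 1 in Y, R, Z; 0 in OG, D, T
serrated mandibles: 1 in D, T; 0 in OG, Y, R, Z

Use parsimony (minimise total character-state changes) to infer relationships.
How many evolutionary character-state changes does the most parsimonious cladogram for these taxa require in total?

4

The outgroup has state '0' for every character, so '1' is the derived state throughout.
dorsal spines: derived state '1' in R and Y only — synapomorphy for {R, Y}.
pollen tricolpate (derived state '1') is shared by all ingroup taxa — unites the whole ingroup.
wing venation reduced (derived state '1') is shared by R, Y, and Z — a synapomorphy uniting that clade.
Only D and T show the derived state '1' for serrated mandibles, supporting them as a clade.
Most parsimonious ingroup topology: ((D,T),((Y,R),Z)).
Changes per character on this tree: dorsal spines: 1; pollen tricolpate: 1; wing venation reduced: 1; serrated mandibles: 1.
Total = 4.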